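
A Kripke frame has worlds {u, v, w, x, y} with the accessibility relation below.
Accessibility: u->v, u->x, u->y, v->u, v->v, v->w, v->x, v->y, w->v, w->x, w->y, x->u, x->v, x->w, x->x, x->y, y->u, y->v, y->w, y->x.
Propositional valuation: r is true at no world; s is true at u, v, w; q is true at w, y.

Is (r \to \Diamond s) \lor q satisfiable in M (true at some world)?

Yes

Let φ = (r \to \Diamond s) \lor q. Evaluate φ at each world:
  u (successors {v, x, y}): φ is true.
  v (successors {u, v, w, x, y}): φ is true.
  w (successors {v, x, y}): φ is true.
  x (successors {u, v, w, x, y}): φ is true.
  y (successors {u, v, w, x}): φ is true.
Detail at u (witness):
  At u: r \to \Diamond s is true, q is false, so (r \to \Diamond s) \lor q is true.
    At u: r is false, \Diamond s is true, so r \to \Diamond s is true.
      At u: \Diamond s requires s at some successor in {v, x, y}.
        s holds at v, so \Diamond s is true at u.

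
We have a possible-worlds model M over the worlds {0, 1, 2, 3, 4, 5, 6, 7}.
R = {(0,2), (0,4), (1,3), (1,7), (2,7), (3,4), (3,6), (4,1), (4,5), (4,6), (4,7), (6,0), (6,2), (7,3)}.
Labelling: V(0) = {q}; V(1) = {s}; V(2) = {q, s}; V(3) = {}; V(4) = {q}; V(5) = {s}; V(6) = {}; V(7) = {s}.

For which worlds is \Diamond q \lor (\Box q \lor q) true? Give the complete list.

Let φ = \Diamond q \lor (\Box q \lor q). Evaluate φ at each world:
  0 (successors {2, 4}): φ is true.
  1 (successors {3, 7}): φ is false.
  2 (successors {7}): φ is true.
  3 (successors {4, 6}): φ is true.
  4 (successors {1, 5, 6, 7}): φ is true.
  5 (successors ∅): φ is true.
  6 (successors {0, 2}): φ is true.
  7 (successors {3}): φ is false.
For instance, at 2:
  At 2: \Diamond q is false, \Box q \lor q is true, so \Diamond q \lor (\Box q \lor q) is true.
    At 2: \Diamond q requires q at some successor in {7}.
      At 7: q is false.
    So \Diamond q is false at 2.
    At 2: \Box q is false, q is true, so \Box q \lor q is true.
      At 2: \Box q requires q at every successor {7}.
        q fails at 7, so \Box q is false at 2.
Satisfying worlds: {0, 2, 3, 4, 5, 6}

0, 2, 3, 4, 5, 6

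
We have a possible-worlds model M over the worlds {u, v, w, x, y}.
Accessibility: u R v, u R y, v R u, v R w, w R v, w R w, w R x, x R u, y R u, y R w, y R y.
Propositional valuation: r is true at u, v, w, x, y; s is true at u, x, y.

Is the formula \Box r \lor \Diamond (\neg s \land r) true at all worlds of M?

Yes

Let φ = \Box r \lor \Diamond (\neg s \land r). Evaluate φ at each world:
  u (successors {v, y}): φ is true.
  v (successors {u, w}): φ is true.
  w (successors {v, w, x}): φ is true.
  x (successors {u}): φ is true.
  y (successors {u, w, y}): φ is true.
For instance, at v:
  At v: \Box r is true, \Diamond (\neg s \land r) is true, so \Box r \lor \Diamond (\neg s \land r) is true.
    At v: \Box r requires r at every successor {u, w}.
      At u: r is true.
      At w: r is true.
    So \Box r is true at v.
    At v: \Diamond (\neg s \land r) requires \neg s \land r at some successor in {u, w}.
      \neg s \land r holds at w, so \Diamond (\neg s \land r) is true at v.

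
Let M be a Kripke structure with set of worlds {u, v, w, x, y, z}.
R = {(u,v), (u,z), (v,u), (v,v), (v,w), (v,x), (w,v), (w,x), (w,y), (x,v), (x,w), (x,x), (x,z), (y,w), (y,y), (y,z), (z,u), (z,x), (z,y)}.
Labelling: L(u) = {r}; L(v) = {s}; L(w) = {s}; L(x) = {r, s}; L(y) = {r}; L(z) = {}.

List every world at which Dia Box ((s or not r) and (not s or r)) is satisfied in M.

Let φ = Dia Box ((s or not r) and (not s or r)). Evaluate φ at each world:
  u (successors {v, z}): φ is false.
  v (successors {u, v, w, x}): φ is false.
  w (successors {v, x, y}): φ is false.
  x (successors {v, w, x, z}): φ is false.
  y (successors {w, y, z}): φ is false.
  z (successors {u, x, y}): φ is false.
For instance, at z:
  At z: Dia Box ((s or not r) and (not s or r)) requires Box ((s or not r) and (not s or r)) at some successor in {u, x, y}.
    At u: Box ((s or not r) and (not s or r)) is false.
    At x: Box ((s or not r) and (not s or r)) is false.
    At y: Box ((s or not r) and (not s or r)) is false.
  So Dia Box ((s or not r) and (not s or r)) is false at z.
Satisfying worlds: none.

none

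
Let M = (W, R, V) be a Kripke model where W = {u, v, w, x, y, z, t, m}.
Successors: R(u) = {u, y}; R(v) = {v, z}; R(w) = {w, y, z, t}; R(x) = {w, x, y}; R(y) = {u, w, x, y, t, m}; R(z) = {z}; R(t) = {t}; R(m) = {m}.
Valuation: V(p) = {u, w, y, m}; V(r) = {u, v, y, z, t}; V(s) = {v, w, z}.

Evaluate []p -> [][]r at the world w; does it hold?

At w: []p is false, [][]r is false, so []p -> [][]r is true.
  At w: []p requires p at every successor {w, y, z, t}.
    p fails at z, so []p is false at w.
  At w: [][]r requires []r at every successor {w, y, z, t}.
    []r fails at w, so [][]r is false at w.
      At w: []r requires r at every successor {w, y, z, t}.
        r fails at w, so []r is false at w.

Yes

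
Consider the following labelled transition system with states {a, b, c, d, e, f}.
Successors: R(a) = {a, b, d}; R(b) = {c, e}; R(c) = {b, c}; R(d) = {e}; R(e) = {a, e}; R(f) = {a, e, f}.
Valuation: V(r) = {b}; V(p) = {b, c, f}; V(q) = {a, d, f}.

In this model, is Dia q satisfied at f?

Recall that Dia ψ holds at a world iff ψ holds at some accessible world.
At f: Dia q requires q at some successor in {a, e, f}.
  q holds at a, so Dia q is true at f.

Yes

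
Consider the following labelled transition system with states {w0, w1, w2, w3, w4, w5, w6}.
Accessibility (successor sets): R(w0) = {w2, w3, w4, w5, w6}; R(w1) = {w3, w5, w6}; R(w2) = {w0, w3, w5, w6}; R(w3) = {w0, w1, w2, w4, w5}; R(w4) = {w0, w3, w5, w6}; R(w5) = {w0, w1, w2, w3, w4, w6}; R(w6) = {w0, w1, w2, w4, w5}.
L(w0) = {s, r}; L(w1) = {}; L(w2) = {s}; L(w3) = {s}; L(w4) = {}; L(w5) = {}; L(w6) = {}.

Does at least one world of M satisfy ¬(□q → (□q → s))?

Recall that □ψ holds at a world iff ψ holds at every accessible world, and ◇ψ holds iff ψ holds at some accessible world.
Let φ = ¬(□q → (□q → s)). Evaluate φ at each world:
  w0 (successors {w2, w3, w4, w5, w6}): φ is false.
  w1 (successors {w3, w5, w6}): φ is false.
  w2 (successors {w0, w3, w5, w6}): φ is false.
  w3 (successors {w0, w1, w2, w4, w5}): φ is false.
  w4 (successors {w0, w3, w5, w6}): φ is false.
  w5 (successors {w0, w1, w2, w3, w4, w6}): φ is false.
  w6 (successors {w0, w1, w2, w4, w5}): φ is false.
For instance, at w5:
  At w5: □q → (□q → s) is true, so ¬(□q → (□q → s)) is false.
    At w5: □q is false, □q → s is true, so □q → (□q → s) is true.
      At w5: □q requires q at every successor {w0, w1, w2, w3, w4, w6}.
        q fails at w0, so □q is false at w5.
      At w5: □q is false, s is false, so □q → s is true.

No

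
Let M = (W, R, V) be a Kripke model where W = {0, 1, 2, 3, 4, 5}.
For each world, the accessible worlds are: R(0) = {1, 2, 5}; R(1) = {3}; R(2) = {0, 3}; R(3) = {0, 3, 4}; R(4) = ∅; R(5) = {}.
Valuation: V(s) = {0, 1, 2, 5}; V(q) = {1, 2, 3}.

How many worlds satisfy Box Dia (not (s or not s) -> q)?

Let φ = Box Dia (not (s or not s) -> q). Evaluate φ at each world:
  0 (successors {1, 2, 5}): φ is false.
  1 (successors {3}): φ is true.
  2 (successors {0, 3}): φ is true.
  3 (successors {0, 3, 4}): φ is false.
  4 (successors ∅): φ is true.
  5 (successors ∅): φ is true.
For instance, at 3:
  At 3: Box Dia (not (s or not s) -> q) requires Dia (not (s or not s) -> q) at every successor {0, 3, 4}.
    Dia (not (s or not s) -> q) fails at 4, so Box Dia (not (s or not s) -> q) is false at 3.
      At 4: no accessible worlds, so Dia (not (s or not s) -> q) is false.
Satisfying worlds: {1, 2, 4, 5}

4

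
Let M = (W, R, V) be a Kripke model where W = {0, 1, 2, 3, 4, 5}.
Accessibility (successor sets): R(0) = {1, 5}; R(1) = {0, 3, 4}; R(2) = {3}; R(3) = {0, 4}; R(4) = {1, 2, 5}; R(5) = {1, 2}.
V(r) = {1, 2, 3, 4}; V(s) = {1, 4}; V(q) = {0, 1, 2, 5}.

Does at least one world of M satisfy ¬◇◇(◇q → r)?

Let φ = ¬◇◇(◇q → r). Evaluate φ at each world:
  0 (successors {1, 5}): φ is false.
  1 (successors {0, 3, 4}): φ is false.
  2 (successors {3}): φ is false.
  3 (successors {0, 4}): φ is false.
  4 (successors {1, 2, 5}): φ is false.
  5 (successors {1, 2}): φ is false.
For instance, at 1:
  At 1: ◇◇(◇q → r) is true, so ¬◇◇(◇q → r) is false.
    At 1: ◇◇(◇q → r) requires ◇(◇q → r) at some successor in {0, 3, 4}.
      ◇(◇q → r) holds at 0, so ◇◇(◇q → r) is true at 1.

No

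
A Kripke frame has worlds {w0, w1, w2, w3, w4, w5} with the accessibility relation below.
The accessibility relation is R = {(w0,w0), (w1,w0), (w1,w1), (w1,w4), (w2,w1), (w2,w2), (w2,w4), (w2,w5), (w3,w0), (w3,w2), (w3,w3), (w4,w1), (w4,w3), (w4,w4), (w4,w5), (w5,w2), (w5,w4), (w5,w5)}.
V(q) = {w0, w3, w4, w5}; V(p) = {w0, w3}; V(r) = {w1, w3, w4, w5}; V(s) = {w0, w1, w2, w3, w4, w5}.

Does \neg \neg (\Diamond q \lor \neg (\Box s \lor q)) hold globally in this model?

Recall that \Box ψ holds at a world iff ψ holds at every accessible world, and \Diamond ψ holds iff ψ holds at some accessible world.
Let φ = \neg \neg (\Diamond q \lor \neg (\Box s \lor q)). Evaluate φ at each world:
  w0 (successors {w0}): φ is true.
  w1 (successors {w0, w1, w4}): φ is true.
  w2 (successors {w1, w2, w4, w5}): φ is true.
  w3 (successors {w0, w2, w3}): φ is true.
  w4 (successors {w1, w3, w4, w5}): φ is true.
  w5 (successors {w2, w4, w5}): φ is true.
For instance, at w3:
  At w3: \neg (\Diamond q \lor \neg (\Box s \lor q)) is false, so \neg \neg (\Diamond q \lor \neg (\Box s \lor q)) is true.
    At w3: \Diamond q \lor \neg (\Box s \lor q) is true, so \neg (\Diamond q \lor \neg (\Box s \lor q)) is false.
      At w3: \Diamond q is true, \neg (\Box s \lor q) is false, so \Diamond q \lor \neg (\Box s \lor q) is true.

Yes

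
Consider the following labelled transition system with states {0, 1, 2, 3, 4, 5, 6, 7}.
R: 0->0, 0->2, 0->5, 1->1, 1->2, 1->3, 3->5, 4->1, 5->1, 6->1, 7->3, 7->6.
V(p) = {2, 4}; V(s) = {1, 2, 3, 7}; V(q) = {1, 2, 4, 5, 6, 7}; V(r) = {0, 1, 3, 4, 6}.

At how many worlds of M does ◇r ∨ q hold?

Let φ = ◇r ∨ q. Evaluate φ at each world:
  0 (successors {0, 2, 5}): φ is true.
  1 (successors {1, 2, 3}): φ is true.
  2 (successors ∅): φ is true.
  3 (successors {5}): φ is false.
  4 (successors {1}): φ is true.
  5 (successors {1}): φ is true.
  6 (successors {1}): φ is true.
  7 (successors {3, 6}): φ is true.
For instance, at 3:
  At 3: ◇r is false, q is false, so ◇r ∨ q is false.
    At 3: ◇r requires r at some successor in {5}.
      At 5: r is false.
    So ◇r is false at 3.
Satisfying worlds: {0, 1, 2, 4, 5, 6, 7}

7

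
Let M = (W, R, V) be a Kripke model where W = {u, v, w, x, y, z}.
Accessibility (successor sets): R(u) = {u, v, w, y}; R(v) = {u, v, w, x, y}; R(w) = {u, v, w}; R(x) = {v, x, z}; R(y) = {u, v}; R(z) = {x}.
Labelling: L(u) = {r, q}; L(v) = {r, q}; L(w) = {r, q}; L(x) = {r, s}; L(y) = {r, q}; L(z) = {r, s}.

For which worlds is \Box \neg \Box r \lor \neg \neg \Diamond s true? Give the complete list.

v, x, z

Recall that \Box ψ holds at a world iff ψ holds at every accessible world, and \Diamond ψ holds iff ψ holds at some accessible world.
Let φ = \Box \neg \Box r \lor \neg \neg \Diamond s. Evaluate φ at each world:
  u (successors {u, v, w, y}): φ is false.
  v (successors {u, v, w, x, y}): φ is true.
  w (successors {u, v, w}): φ is false.
  x (successors {v, x, z}): φ is true.
  y (successors {u, v}): φ is false.
  z (successors {x}): φ is true.
For instance, at u:
  At u: \Box \neg \Box r is false, \neg \neg \Diamond s is false, so \Box \neg \Box r \lor \neg \neg \Diamond s is false.
    At u: \Box \neg \Box r requires \neg \Box r at every successor {u, v, w, y}.
      \neg \Box r fails at u, so \Box \neg \Box r is false at u.
    At u: \neg \Diamond s is true, so \neg \neg \Diamond s is false.
      At u: \Diamond s is false, so \neg \Diamond s is true.
Satisfying worlds: {v, x, z}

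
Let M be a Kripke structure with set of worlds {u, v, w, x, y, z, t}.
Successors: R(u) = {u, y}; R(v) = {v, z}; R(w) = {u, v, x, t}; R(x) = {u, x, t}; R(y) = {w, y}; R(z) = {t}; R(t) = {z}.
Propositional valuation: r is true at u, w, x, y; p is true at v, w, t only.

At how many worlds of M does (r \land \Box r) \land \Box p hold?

Let φ = (r \land \Box r) \land \Box p. Evaluate φ at each world:
  u (successors {u, y}): φ is false.
  v (successors {v, z}): φ is false.
  w (successors {u, v, x, t}): φ is false.
  x (successors {u, x, t}): φ is false.
  y (successors {w, y}): φ is false.
  z (successors {t}): φ is false.
  t (successors {z}): φ is false.
For instance, at x:
  At x: r \land \Box r is false, \Box p is false, so (r \land \Box r) \land \Box p is false.
    At x: r is true, \Box r is false, so r \land \Box r is false.
      At x: \Box r requires r at every successor {u, x, t}.
        r fails at t, so \Box r is false at x.
    At x: \Box p requires p at every successor {u, x, t}.
      p fails at u, so \Box p is false at x.
Satisfying worlds: none.

0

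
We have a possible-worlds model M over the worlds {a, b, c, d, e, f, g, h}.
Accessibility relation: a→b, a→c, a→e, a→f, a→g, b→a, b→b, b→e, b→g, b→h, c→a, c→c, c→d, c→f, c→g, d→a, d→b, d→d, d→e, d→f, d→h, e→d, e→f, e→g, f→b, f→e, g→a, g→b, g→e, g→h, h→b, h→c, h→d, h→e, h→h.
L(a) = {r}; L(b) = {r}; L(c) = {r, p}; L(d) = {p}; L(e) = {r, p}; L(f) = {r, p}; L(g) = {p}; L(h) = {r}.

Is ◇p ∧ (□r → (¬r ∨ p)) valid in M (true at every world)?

Let φ = ◇p ∧ (□r → (¬r ∨ p)). Evaluate φ at each world:
  a (successors {b, c, e, f, g}): φ is true.
  b (successors {a, b, e, g, h}): φ is true.
  c (successors {a, c, d, f, g}): φ is true.
  d (successors {a, b, d, e, f, h}): φ is true.
  e (successors {d, f, g}): φ is true.
  f (successors {b, e}): φ is true.
  g (successors {a, b, e, h}): φ is true.
  h (successors {b, c, d, e, h}): φ is true.
For instance, at f:
  At f: ◇p is true, □r → (¬r ∨ p) is true, so ◇p ∧ (□r → (¬r ∨ p)) is true.
    At f: ◇p requires p at some successor in {b, e}.
      p holds at e, so ◇p is true at f.
    At f: □r is true, ¬r ∨ p is true, so □r → (¬r ∨ p) is true.
      At f: □r requires r at every successor {b, e}.
        At b: r is true.
        At e: r is true.
      So □r is true at f.

Yes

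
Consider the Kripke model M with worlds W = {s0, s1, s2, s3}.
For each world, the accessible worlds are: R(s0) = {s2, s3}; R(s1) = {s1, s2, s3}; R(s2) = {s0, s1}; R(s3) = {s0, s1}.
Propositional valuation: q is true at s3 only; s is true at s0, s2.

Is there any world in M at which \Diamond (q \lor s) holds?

Yes

Let φ = \Diamond (q \lor s). Evaluate φ at each world:
  s0 (successors {s2, s3}): φ is true.
  s1 (successors {s1, s2, s3}): φ is true.
  s2 (successors {s0, s1}): φ is true.
  s3 (successors {s0, s1}): φ is true.
Detail at s0 (witness):
  At s0: \Diamond (q \lor s) requires q \lor s at some successor in {s2, s3}.
    q \lor s holds at s2, so \Diamond (q \lor s) is true at s0.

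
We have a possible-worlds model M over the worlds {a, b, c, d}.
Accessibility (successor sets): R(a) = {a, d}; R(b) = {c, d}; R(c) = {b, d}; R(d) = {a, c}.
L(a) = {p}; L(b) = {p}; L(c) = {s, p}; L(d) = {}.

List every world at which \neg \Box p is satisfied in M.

Recall that \Box ψ holds at a world iff ψ holds at every accessible world, and \Diamond ψ holds iff ψ holds at some accessible world.
Let φ = \neg \Box p. Evaluate φ at each world:
  a (successors {a, d}): φ is true.
  b (successors {c, d}): φ is true.
  c (successors {b, d}): φ is true.
  d (successors {a, c}): φ is false.
For instance, at c:
  At c: \Box p is false, so \neg \Box p is true.
    At c: \Box p requires p at every successor {b, d}.
      p fails at d, so \Box p is false at c.
Satisfying worlds: {a, b, c}

a, b, c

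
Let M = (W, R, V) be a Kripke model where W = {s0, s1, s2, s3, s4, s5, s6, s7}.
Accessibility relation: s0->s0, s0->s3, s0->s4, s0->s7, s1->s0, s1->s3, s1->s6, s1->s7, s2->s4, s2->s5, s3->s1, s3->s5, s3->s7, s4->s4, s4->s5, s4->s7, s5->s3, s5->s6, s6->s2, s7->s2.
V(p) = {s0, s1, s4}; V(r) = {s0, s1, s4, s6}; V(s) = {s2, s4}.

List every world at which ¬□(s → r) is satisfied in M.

Recall that □ψ holds at a world iff ψ holds at every accessible world, and ◇ψ holds iff ψ holds at some accessible world.
Let φ = ¬□(s → r). Evaluate φ at each world:
  s0 (successors {s0, s3, s4, s7}): φ is false.
  s1 (successors {s0, s3, s6, s7}): φ is false.
  s2 (successors {s4, s5}): φ is false.
  s3 (successors {s1, s5, s7}): φ is false.
  s4 (successors {s4, s5, s7}): φ is false.
  s5 (successors {s3, s6}): φ is false.
  s6 (successors {s2}): φ is true.
  s7 (successors {s2}): φ is true.
For instance, at s5:
  At s5: □(s → r) is true, so ¬□(s → r) is false.
    At s5: □(s → r) requires s → r at every successor {s3, s6}.
      At s3: s → r is true.
      At s6: s → r is true.
    So □(s → r) is true at s5.
Satisfying worlds: {s6, s7}

s6, s7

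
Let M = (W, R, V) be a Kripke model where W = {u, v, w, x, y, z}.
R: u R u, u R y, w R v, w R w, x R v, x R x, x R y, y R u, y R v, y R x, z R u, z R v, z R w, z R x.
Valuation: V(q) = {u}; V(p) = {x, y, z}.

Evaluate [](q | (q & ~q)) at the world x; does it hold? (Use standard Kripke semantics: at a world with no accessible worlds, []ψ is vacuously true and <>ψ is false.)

At x: [](q | (q & ~q)) requires q | (q & ~q) at every successor {v, x, y}.
  q | (q & ~q) fails at v, so [](q | (q & ~q)) is false at x.

No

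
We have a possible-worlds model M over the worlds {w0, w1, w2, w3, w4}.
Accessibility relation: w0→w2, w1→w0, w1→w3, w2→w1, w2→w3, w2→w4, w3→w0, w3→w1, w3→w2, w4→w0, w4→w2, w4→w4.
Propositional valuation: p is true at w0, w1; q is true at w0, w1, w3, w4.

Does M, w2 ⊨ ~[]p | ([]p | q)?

Recall that []ψ holds at a world iff ψ holds at every accessible world, and <>ψ holds iff ψ holds at some accessible world.
At w2: ~[]p is true, []p | q is false, so ~[]p | ([]p | q) is true.
  At w2: []p is false, so ~[]p is true.
    At w2: []p requires p at every successor {w1, w3, w4}.
      p fails at w3, so []p is false at w2.
  At w2: []p is false, q is false, so []p | q is false.
    At w2: []p requires p at every successor {w1, w3, w4}.
      p fails at w3, so []p is false at w2.

Yes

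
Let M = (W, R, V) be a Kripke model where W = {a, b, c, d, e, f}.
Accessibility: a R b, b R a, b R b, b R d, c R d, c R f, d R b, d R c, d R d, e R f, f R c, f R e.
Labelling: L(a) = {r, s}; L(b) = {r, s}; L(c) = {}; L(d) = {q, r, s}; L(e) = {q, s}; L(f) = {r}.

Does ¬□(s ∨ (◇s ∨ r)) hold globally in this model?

Let φ = ¬□(s ∨ (◇s ∨ r)). Evaluate φ at each world:
  a (successors {b}): φ is false.
  b (successors {a, b, d}): φ is false.
  c (successors {d, f}): φ is false.
  d (successors {b, c, d}): φ is false.
  e (successors {f}): φ is false.
  f (successors {c, e}): φ is false.
Detail at a (counterexample):
  At a: □(s ∨ (◇s ∨ r)) is true, so ¬□(s ∨ (◇s ∨ r)) is false.
    At a: □(s ∨ (◇s ∨ r)) requires s ∨ (◇s ∨ r) at every successor {b}.
      At b: s ∨ (◇s ∨ r) is true.
    So □(s ∨ (◇s ∨ r)) is true at a.

No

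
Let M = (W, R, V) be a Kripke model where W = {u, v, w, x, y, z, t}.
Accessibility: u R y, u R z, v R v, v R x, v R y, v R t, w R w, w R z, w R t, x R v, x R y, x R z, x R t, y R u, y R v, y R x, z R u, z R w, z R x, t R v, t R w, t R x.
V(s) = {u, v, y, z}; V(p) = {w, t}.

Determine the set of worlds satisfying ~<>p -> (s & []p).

v, w, x, z, t

Recall that []ψ holds at a world iff ψ holds at every accessible world, and <>ψ holds iff ψ holds at some accessible world.
Let φ = ~<>p -> (s & []p). Evaluate φ at each world:
  u (successors {y, z}): φ is false.
  v (successors {v, x, y, t}): φ is true.
  w (successors {w, z, t}): φ is true.
  x (successors {v, y, z, t}): φ is true.
  y (successors {u, v, x}): φ is false.
  z (successors {u, w, x}): φ is true.
  t (successors {v, w, x}): φ is true.
For instance, at x:
  At x: ~<>p is false, s & []p is false, so ~<>p -> (s & []p) is true.
    At x: <>p is true, so ~<>p is false.
      At x: <>p requires p at some successor in {v, y, z, t}.
        p holds at t, so <>p is true at x.
    At x: s is false, []p is false, so s & []p is false.
      At x: []p requires p at every successor {v, y, z, t}.
        p fails at v, so []p is false at x.
Satisfying worlds: {v, w, x, z, t}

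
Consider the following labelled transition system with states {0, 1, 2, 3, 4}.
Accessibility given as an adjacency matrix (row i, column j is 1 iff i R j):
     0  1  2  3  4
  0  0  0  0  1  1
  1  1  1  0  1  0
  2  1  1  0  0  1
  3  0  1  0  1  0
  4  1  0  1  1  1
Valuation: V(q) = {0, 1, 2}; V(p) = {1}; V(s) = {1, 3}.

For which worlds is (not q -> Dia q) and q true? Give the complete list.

0, 1, 2

Let φ = (not q -> Dia q) and q. Evaluate φ at each world:
  0 (successors {3, 4}): φ is true.
  1 (successors {0, 1, 3}): φ is true.
  2 (successors {0, 1, 4}): φ is true.
  3 (successors {1, 3}): φ is false.
  4 (successors {0, 2, 3, 4}): φ is false.
For instance, at 3:
  At 3: not q -> Dia q is true, q is false, so (not q -> Dia q) and q is false.
    At 3: not q is true, Dia q is true, so not q -> Dia q is true.
      At 3: Dia q requires q at some successor in {1, 3}.
        q holds at 1, so Dia q is true at 3.
Satisfying worlds: {0, 1, 2}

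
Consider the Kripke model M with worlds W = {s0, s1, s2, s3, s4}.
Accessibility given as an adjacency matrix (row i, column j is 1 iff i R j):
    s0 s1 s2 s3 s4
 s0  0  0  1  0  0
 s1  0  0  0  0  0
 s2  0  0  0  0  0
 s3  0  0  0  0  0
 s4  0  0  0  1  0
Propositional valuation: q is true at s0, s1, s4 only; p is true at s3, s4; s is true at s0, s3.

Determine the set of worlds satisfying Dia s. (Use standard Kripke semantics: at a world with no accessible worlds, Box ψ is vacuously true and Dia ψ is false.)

Recall that Dia ψ holds at a world iff ψ holds at some accessible world.
Let φ = Dia s. Evaluate φ at each world:
  s0 (successors {s2}): φ is false.
  s1 (successors ∅): φ is false.
  s2 (successors ∅): φ is false.
  s3 (successors ∅): φ is false.
  s4 (successors {s3}): φ is true.
For instance, at s0:
  At s0: Dia s requires s at some successor in {s2}.
    At s2: s is false.
  So Dia s is false at s0.
Satisfying worlds: {s4}

s4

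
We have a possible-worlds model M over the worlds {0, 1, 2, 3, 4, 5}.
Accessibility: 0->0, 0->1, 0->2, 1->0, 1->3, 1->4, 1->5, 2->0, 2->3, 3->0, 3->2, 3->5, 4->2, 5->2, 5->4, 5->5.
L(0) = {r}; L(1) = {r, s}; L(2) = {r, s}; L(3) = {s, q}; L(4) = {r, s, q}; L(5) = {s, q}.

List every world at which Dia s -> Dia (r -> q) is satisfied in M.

Let φ = Dia s -> Dia (r -> q). Evaluate φ at each world:
  0 (successors {0, 1, 2}): φ is false.
  1 (successors {0, 3, 4, 5}): φ is true.
  2 (successors {0, 3}): φ is true.
  3 (successors {0, 2, 5}): φ is true.
  4 (successors {2}): φ is false.
  5 (successors {2, 4, 5}): φ is true.
For instance, at 3:
  At 3: Dia s is true, Dia (r -> q) is true, so Dia s -> Dia (r -> q) is true.
    At 3: Dia s requires s at some successor in {0, 2, 5}.
      s holds at 2, so Dia s is true at 3.
    At 3: Dia (r -> q) requires r -> q at some successor in {0, 2, 5}.
      r -> q holds at 5, so Dia (r -> q) is true at 3.
Satisfying worlds: {1, 2, 3, 5}

1, 2, 3, 5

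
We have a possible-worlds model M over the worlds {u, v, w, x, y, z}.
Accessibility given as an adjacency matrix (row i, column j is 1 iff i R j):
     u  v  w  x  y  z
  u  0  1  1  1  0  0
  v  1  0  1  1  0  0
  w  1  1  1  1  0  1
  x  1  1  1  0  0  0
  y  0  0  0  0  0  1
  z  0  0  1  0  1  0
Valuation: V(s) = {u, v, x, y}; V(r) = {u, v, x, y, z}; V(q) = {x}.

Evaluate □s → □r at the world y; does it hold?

Yes

Recall that □ψ holds at a world iff ψ holds at every accessible world, and ◇ψ holds iff ψ holds at some accessible world.
At y: □s is false, □r is true, so □s → □r is true.
  At y: □s requires s at every successor {z}.
    s fails at z, so □s is false at y.
  At y: □r requires r at every successor {z}.
    At z: r is true.
  So □r is true at y.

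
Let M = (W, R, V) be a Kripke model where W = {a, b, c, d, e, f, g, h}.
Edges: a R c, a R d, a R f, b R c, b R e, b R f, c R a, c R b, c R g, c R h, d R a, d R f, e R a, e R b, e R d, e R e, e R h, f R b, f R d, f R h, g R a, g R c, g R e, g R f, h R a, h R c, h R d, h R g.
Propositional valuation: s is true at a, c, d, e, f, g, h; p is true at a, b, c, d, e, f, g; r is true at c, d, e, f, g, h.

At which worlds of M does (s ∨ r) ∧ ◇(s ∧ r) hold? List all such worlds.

a, c, d, e, f, g, h

Recall that ◇ψ holds at a world iff ψ holds at some accessible world.
Let φ = (s ∨ r) ∧ ◇(s ∧ r). Evaluate φ at each world:
  a (successors {c, d, f}): φ is true.
  b (successors {c, e, f}): φ is false.
  c (successors {a, b, g, h}): φ is true.
  d (successors {a, f}): φ is true.
  e (successors {a, b, d, e, h}): φ is true.
  f (successors {b, d, h}): φ is true.
  g (successors {a, c, e, f}): φ is true.
  h (successors {a, c, d, g}): φ is true.
For instance, at a:
  At a: s ∨ r is true, ◇(s ∧ r) is true, so (s ∨ r) ∧ ◇(s ∧ r) is true.
    At a: ◇(s ∧ r) requires s ∧ r at some successor in {c, d, f}.
      s ∧ r holds at c, so ◇(s ∧ r) is true at a.
Satisfying worlds: {a, c, d, e, f, g, h}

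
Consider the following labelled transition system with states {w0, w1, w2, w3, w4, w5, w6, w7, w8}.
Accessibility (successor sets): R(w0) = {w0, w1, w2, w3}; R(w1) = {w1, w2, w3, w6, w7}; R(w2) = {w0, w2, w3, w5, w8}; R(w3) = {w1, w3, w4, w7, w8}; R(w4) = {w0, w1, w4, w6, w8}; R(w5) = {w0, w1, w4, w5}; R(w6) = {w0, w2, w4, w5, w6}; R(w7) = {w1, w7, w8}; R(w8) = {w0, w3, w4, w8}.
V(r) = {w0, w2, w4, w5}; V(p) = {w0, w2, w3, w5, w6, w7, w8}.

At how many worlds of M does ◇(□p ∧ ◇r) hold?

Let φ = ◇(□p ∧ ◇r). Evaluate φ at each world:
  w0 (successors {w0, w1, w2, w3}): φ is true.
  w1 (successors {w1, w2, w3, w6, w7}): φ is true.
  w2 (successors {w0, w2, w3, w5, w8}): φ is true.
  w3 (successors {w1, w3, w4, w7, w8}): φ is false.
  w4 (successors {w0, w1, w4, w6, w8}): φ is false.
  w5 (successors {w0, w1, w4, w5}): φ is false.
  w6 (successors {w0, w2, w4, w5, w6}): φ is true.
  w7 (successors {w1, w7, w8}): φ is false.
  w8 (successors {w0, w3, w4, w8}): φ is false.
For instance, at w0:
  At w0: ◇(□p ∧ ◇r) requires □p ∧ ◇r at some successor in {w0, w1, w2, w3}.
    □p ∧ ◇r holds at w2, so ◇(□p ∧ ◇r) is true at w0.
      At w2: □p is true, ◇r is true, so □p ∧ ◇r is true.
Satisfying worlds: {w0, w1, w2, w6}

4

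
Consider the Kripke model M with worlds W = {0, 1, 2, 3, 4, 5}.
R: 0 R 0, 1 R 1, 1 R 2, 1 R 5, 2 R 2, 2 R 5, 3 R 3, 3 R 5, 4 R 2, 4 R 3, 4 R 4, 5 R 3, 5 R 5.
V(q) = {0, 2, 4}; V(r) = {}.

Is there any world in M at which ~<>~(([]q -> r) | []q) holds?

Yes

Recall that []ψ holds at a world iff ψ holds at every accessible world, and <>ψ holds iff ψ holds at some accessible world.
Let φ = ~<>~(([]q -> r) | []q). Evaluate φ at each world:
  0 (successors {0}): φ is true.
  1 (successors {1, 2, 5}): φ is true.
  2 (successors {2, 5}): φ is true.
  3 (successors {3, 5}): φ is true.
  4 (successors {2, 3, 4}): φ is true.
  5 (successors {3, 5}): φ is true.
Detail at 0 (witness):
  At 0: <>~(([]q -> r) | []q) is false, so ~<>~(([]q -> r) | []q) is true.
    At 0: <>~(([]q -> r) | []q) requires ~(([]q -> r) | []q) at some successor in {0}.
      At 0: ~(([]q -> r) | []q) is false.
    So <>~(([]q -> r) | []q) is false at 0.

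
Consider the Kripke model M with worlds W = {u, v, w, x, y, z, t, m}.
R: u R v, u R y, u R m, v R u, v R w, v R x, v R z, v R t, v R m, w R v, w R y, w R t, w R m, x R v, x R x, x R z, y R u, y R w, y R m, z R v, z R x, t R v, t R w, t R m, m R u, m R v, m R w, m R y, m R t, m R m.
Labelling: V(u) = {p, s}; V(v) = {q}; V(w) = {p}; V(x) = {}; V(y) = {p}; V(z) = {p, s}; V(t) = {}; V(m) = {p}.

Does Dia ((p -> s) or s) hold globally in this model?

Yes

Let φ = Dia ((p -> s) or s). Evaluate φ at each world:
  u (successors {v, y, m}): φ is true.
  v (successors {u, w, x, z, t, m}): φ is true.
  w (successors {v, y, t, m}): φ is true.
  x (successors {v, x, z}): φ is true.
  y (successors {u, w, m}): φ is true.
  z (successors {v, x}): φ is true.
  t (successors {v, w, m}): φ is true.
  m (successors {u, v, w, y, t, m}): φ is true.
For instance, at x:
  At x: Dia ((p -> s) or s) requires (p -> s) or s at some successor in {v, x, z}.
    (p -> s) or s holds at v, so Dia ((p -> s) or s) is true at x.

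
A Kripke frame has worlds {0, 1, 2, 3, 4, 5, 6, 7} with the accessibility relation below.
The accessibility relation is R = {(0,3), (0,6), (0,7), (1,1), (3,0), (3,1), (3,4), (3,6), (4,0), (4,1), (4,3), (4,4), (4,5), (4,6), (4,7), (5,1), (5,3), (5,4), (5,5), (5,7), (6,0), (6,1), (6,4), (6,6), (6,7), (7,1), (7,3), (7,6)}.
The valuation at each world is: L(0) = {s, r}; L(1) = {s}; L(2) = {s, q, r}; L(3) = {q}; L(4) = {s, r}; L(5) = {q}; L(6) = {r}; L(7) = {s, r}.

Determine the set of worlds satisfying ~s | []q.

2, 3, 5, 6

Let φ = ~s | []q. Evaluate φ at each world:
  0 (successors {3, 6, 7}): φ is false.
  1 (successors {1}): φ is false.
  2 (successors ∅): φ is true.
  3 (successors {0, 1, 4, 6}): φ is true.
  4 (successors {0, 1, 3, 4, 5, 6, 7}): φ is false.
  5 (successors {1, 3, 4, 5, 7}): φ is true.
  6 (successors {0, 1, 4, 6, 7}): φ is true.
  7 (successors {1, 3, 6}): φ is false.
For instance, at 5:
  At 5: ~s is true, []q is false, so ~s | []q is true.
    At 5: []q requires q at every successor {1, 3, 4, 5, 7}.
      q fails at 1, so []q is false at 5.
Satisfying worlds: {2, 3, 5, 6}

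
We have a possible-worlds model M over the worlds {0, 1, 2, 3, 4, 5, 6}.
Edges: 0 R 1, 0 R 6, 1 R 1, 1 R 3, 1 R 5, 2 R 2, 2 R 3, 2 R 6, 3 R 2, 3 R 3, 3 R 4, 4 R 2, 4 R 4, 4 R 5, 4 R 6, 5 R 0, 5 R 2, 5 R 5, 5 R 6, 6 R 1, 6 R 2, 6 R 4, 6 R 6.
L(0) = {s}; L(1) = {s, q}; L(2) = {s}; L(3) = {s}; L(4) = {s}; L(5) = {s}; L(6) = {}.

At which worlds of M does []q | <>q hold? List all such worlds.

0, 1, 6

Recall that []ψ holds at a world iff ψ holds at every accessible world, and <>ψ holds iff ψ holds at some accessible world.
Let φ = []q | <>q. Evaluate φ at each world:
  0 (successors {1, 6}): φ is true.
  1 (successors {1, 3, 5}): φ is true.
  2 (successors {2, 3, 6}): φ is false.
  3 (successors {2, 3, 4}): φ is false.
  4 (successors {2, 4, 5, 6}): φ is false.
  5 (successors {0, 2, 5, 6}): φ is false.
  6 (successors {1, 2, 4, 6}): φ is true.
For instance, at 0:
  At 0: []q is false, <>q is true, so []q | <>q is true.
    At 0: []q requires q at every successor {1, 6}.
      q fails at 6, so []q is false at 0.
    At 0: <>q requires q at some successor in {1, 6}.
      q holds at 1, so <>q is true at 0.
Satisfying worlds: {0, 1, 6}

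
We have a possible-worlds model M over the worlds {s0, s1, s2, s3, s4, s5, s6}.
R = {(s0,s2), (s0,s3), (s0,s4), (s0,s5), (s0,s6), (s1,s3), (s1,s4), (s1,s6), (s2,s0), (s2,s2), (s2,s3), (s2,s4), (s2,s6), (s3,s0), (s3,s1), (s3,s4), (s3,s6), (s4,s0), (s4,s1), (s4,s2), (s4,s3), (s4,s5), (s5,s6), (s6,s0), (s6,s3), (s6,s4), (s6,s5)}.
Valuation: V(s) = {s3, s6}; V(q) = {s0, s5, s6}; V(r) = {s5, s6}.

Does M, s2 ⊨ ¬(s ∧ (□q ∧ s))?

Recall that □ψ holds at a world iff ψ holds at every accessible world, and ◇ψ holds iff ψ holds at some accessible world.
At s2: s ∧ (□q ∧ s) is false, so ¬(s ∧ (□q ∧ s)) is true.
  At s2: s is false, □q ∧ s is false, so s ∧ (□q ∧ s) is false.
    At s2: □q is false, s is false, so □q ∧ s is false.
      At s2: □q requires q at every successor {s0, s2, s3, s4, s6}.
        q fails at s2, so □q is false at s2.

Yes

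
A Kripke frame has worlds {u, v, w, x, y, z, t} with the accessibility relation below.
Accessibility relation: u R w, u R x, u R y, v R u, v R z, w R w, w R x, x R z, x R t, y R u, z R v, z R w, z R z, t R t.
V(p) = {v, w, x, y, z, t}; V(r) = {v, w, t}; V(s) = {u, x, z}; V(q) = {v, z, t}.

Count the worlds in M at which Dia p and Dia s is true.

5

Let φ = Dia p and Dia s. Evaluate φ at each world:
  u (successors {w, x, y}): φ is true.
  v (successors {u, z}): φ is true.
  w (successors {w, x}): φ is true.
  x (successors {z, t}): φ is true.
  y (successors {u}): φ is false.
  z (successors {v, w, z}): φ is true.
  t (successors {t}): φ is false.
For instance, at z:
  At z: Dia p is true, Dia s is true, so Dia p and Dia s is true.
    At z: Dia p requires p at some successor in {v, w, z}.
      p holds at v, so Dia p is true at z.
    At z: Dia s requires s at some successor in {v, w, z}.
      s holds at z, so Dia s is true at z.
Satisfying worlds: {u, v, w, x, z}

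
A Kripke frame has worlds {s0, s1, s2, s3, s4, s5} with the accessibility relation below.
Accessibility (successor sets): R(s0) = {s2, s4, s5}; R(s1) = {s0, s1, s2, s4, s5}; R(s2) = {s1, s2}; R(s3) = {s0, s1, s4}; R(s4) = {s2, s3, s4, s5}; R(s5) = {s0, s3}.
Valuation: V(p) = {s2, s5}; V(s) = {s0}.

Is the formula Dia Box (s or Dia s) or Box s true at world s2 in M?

Recall that Box ψ holds at a world iff ψ holds at every accessible world, and Dia ψ holds iff ψ holds at some accessible world.
At s2: Dia Box (s or Dia s) is false, Box s is false, so Dia Box (s or Dia s) or Box s is false.
  At s2: Dia Box (s or Dia s) requires Box (s or Dia s) at some successor in {s1, s2}.
    At s1: Box (s or Dia s) is false.
    At s2: Box (s or Dia s) is false.
  So Dia Box (s or Dia s) is false at s2.
  At s2: Box s requires s at every successor {s1, s2}.
    s fails at s1, so Box s is false at s2.

No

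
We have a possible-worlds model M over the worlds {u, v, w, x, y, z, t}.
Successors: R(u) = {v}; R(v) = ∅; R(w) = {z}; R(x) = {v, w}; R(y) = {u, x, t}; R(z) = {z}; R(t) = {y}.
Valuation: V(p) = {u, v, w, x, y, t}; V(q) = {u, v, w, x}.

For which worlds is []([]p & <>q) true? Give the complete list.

Let φ = []([]p & <>q). Evaluate φ at each world:
  u (successors {v}): φ is false.
  v (successors ∅): φ is true.
  w (successors {z}): φ is false.
  x (successors {v, w}): φ is false.
  y (successors {u, x, t}): φ is false.
  z (successors {z}): φ is false.
  t (successors {y}): φ is true.
For instance, at x:
  At x: []([]p & <>q) requires []p & <>q at every successor {v, w}.
    []p & <>q fails at v, so []([]p & <>q) is false at x.
      At v: []p is true, <>q is false, so []p & <>q is false.
Satisfying worlds: {v, t}

v, t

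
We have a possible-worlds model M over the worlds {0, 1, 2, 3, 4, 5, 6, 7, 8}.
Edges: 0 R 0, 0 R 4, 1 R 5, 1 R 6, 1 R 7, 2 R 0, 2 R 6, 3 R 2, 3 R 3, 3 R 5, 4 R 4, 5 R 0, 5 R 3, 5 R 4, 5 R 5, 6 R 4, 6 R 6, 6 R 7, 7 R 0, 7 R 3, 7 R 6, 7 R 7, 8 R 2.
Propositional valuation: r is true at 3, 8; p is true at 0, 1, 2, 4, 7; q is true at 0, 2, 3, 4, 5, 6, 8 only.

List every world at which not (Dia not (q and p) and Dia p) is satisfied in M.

0, 4, 8

Let φ = not (Dia not (q and p) and Dia p). Evaluate φ at each world:
  0 (successors {0, 4}): φ is true.
  1 (successors {5, 6, 7}): φ is false.
  2 (successors {0, 6}): φ is false.
  3 (successors {2, 3, 5}): φ is false.
  4 (successors {4}): φ is true.
  5 (successors {0, 3, 4, 5}): φ is false.
  6 (successors {4, 6, 7}): φ is false.
  7 (successors {0, 3, 6, 7}): φ is false.
  8 (successors {2}): φ is true.
For instance, at 6:
  At 6: Dia not (q and p) and Dia p is true, so not (Dia not (q and p) and Dia p) is false.
    At 6: Dia not (q and p) is true, Dia p is true, so Dia not (q and p) and Dia p is true.
      At 6: Dia not (q and p) requires not (q and p) at some successor in {4, 6, 7}.
        not (q and p) holds at 6, so Dia not (q and p) is true at 6.
      At 6: Dia p requires p at some successor in {4, 6, 7}.
        p holds at 4, so Dia p is true at 6.
Satisfying worlds: {0, 4, 8}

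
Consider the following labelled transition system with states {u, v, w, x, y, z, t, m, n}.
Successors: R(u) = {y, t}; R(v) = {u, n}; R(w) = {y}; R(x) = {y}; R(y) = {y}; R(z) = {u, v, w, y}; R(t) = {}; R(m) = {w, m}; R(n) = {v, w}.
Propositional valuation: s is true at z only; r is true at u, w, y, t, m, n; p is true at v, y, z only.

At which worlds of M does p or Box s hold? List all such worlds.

Let φ = p or Box s. Evaluate φ at each world:
  u (successors {y, t}): φ is false.
  v (successors {u, n}): φ is true.
  w (successors {y}): φ is false.
  x (successors {y}): φ is false.
  y (successors {y}): φ is true.
  z (successors {u, v, w, y}): φ is true.
  t (successors ∅): φ is true.
  m (successors {w, m}): φ is false.
  n (successors {v, w}): φ is false.
For instance, at z:
  At z: p is true, Box s is false, so p or Box s is true.
    At z: Box s requires s at every successor {u, v, w, y}.
      s fails at u, so Box s is false at z.
Satisfying worlds: {v, y, z, t}

v, y, z, t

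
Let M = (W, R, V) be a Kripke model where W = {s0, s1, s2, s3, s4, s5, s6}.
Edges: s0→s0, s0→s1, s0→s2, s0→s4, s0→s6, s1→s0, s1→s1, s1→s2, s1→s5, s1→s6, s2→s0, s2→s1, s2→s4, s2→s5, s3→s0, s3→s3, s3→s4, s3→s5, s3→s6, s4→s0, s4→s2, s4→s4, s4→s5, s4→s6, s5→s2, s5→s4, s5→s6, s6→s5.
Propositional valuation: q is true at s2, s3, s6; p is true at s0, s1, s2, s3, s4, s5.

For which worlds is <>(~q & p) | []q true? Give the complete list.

Recall that []ψ holds at a world iff ψ holds at every accessible world, and <>ψ holds iff ψ holds at some accessible world.
Let φ = <>(~q & p) | []q. Evaluate φ at each world:
  s0 (successors {s0, s1, s2, s4, s6}): φ is true.
  s1 (successors {s0, s1, s2, s5, s6}): φ is true.
  s2 (successors {s0, s1, s4, s5}): φ is true.
  s3 (successors {s0, s3, s4, s5, s6}): φ is true.
  s4 (successors {s0, s2, s4, s5, s6}): φ is true.
  s5 (successors {s2, s4, s6}): φ is true.
  s6 (successors {s5}): φ is true.
For instance, at s4:
  At s4: <>(~q & p) is true, []q is false, so <>(~q & p) | []q is true.
    At s4: <>(~q & p) requires ~q & p at some successor in {s0, s2, s4, s5, s6}.
      ~q & p holds at s0, so <>(~q & p) is true at s4.
    At s4: []q requires q at every successor {s0, s2, s4, s5, s6}.
      q fails at s0, so []q is false at s4.
Satisfying worlds: {s0, s1, s2, s3, s4, s5, s6}

s0, s1, s2, s3, s4, s5, s6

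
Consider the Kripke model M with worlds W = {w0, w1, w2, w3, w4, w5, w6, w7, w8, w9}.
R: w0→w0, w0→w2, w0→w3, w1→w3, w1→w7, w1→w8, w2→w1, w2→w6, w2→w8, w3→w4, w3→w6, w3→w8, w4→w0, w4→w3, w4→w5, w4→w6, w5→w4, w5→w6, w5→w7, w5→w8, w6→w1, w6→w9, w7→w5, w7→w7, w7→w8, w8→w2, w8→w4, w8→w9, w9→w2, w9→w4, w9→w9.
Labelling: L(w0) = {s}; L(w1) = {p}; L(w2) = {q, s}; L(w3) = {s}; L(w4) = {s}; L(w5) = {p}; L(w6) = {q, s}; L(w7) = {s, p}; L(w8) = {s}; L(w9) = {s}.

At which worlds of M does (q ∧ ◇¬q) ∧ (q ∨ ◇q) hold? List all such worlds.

Recall that ◇ψ holds at a world iff ψ holds at some accessible world.
Let φ = (q ∧ ◇¬q) ∧ (q ∨ ◇q). Evaluate φ at each world:
  w0 (successors {w0, w2, w3}): φ is false.
  w1 (successors {w3, w7, w8}): φ is false.
  w2 (successors {w1, w6, w8}): φ is true.
  w3 (successors {w4, w6, w8}): φ is false.
  w4 (successors {w0, w3, w5, w6}): φ is false.
  w5 (successors {w4, w6, w7, w8}): φ is false.
  w6 (successors {w1, w9}): φ is true.
  w7 (successors {w5, w7, w8}): φ is false.
  w8 (successors {w2, w4, w9}): φ is false.
  w9 (successors {w2, w4, w9}): φ is false.
For instance, at w5:
  At w5: q ∧ ◇¬q is false, q ∨ ◇q is true, so (q ∧ ◇¬q) ∧ (q ∨ ◇q) is false.
    At w5: q is false, ◇¬q is true, so q ∧ ◇¬q is false.
      At w5: ◇¬q requires ¬q at some successor in {w4, w6, w7, w8}.
        ¬q holds at w4, so ◇¬q is true at w5.
    At w5: q is false, ◇q is true, so q ∨ ◇q is true.
      At w5: ◇q requires q at some successor in {w4, w6, w7, w8}.
        q holds at w6, so ◇q is true at w5.
Satisfying worlds: {w2, w6}

w2, w6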